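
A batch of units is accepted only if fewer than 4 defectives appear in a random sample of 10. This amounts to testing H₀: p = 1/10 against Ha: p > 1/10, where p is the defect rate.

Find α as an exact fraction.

α = P(reject H₀ | H₀ true) = P(X ≥ 4 | p = 1/10), X ~ Binomial(10, 1/10).
Computing the lower-tail complement: 1 − 617003001/625000000 = 7996999/625000000.

7996999/625000000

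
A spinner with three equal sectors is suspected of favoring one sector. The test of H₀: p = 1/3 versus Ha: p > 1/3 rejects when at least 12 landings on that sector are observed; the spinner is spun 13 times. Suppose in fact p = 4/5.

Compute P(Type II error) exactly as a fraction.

A Type II error is failing to reject when Ha holds: with p = 4/5, β = P(K ≤ 11).
Summing C(13,j)·(4/5)^j·(1/5)^{13-j} for j = 0..11 gives 935490453/1220703125.

935490453/1220703125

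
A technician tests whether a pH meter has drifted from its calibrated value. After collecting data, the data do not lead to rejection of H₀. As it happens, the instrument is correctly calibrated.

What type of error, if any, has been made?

The conventional null hypothesis here is that the instrument is correctly calibrated.
The test retained a true H₀ — the decision matches the true state.

No error (correct decision).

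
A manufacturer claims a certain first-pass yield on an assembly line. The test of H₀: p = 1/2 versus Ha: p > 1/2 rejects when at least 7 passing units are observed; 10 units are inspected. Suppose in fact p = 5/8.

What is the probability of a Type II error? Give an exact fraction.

β = P(fail to reject H₀ | Ha true) = P(X ≤ 6 | p = 5/8), X ~ Binomial(10, 5/8).
Adding the binomial probabilities P(X=0)+…+P(X=6) at p = 5/8 gives 148513581/268435456.

148513581/268435456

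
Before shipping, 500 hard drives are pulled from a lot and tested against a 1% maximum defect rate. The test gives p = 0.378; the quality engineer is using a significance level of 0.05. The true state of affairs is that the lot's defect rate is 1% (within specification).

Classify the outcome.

Neither — the decision is correct.

The conventional null hypothesis is that the lot's defect rate is 1% (within specification).
Since p = 0.378 ≥ α = 0.05, H₀ is not rejected.
H₀ is true (actually the lot's defect rate is 1% (within specification)).
The decision matches the true state — no error.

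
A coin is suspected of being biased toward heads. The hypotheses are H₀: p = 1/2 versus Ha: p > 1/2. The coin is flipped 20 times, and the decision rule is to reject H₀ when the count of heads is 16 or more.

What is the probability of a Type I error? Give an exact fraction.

Under H₀, S ~ Binomial(20, 1/2), and α = P(S ≥ 16).
That's C(20,16) + C(20,17) + C(20,18) + C(20,19) + C(20,20) over 2^20, i.e. (4845 + 1140 + 190 + 20 + 1)/1048576 = 6196/1048576 = 1549/262144.

1549/262144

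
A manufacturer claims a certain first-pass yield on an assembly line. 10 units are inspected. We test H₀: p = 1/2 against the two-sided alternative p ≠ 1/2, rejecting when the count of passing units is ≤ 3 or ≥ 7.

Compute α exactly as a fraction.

11/32

α = P(X ≤ 3 or X ≥ 7 | p = 1/2), X ~ Binomial(10, 1/2).
By symmetry, α = 2·P(X ≤ 3) = 2·(1 + 10 + 45 + 120)/1024 = 352/1024 = 11/32.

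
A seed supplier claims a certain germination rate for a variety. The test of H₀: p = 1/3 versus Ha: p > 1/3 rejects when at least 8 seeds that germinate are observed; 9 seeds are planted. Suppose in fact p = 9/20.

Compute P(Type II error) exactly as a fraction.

A Type II error is failing to reject when Ha holds: with p = 9/20, β = P(X ≤ 7).
Summing C(9,j)·(9/20)^j·(11/20)^{9-j} for j = 0..7 gives 126837738533/128000000000.

126837738533/128000000000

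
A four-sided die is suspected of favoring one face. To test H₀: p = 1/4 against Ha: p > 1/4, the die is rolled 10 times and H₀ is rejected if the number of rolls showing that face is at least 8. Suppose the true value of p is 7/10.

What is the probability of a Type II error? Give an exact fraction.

771521517/1250000000

A Type II error is failing to reject when Ha holds: with p = 7/10, β = P(S ≤ 7).
Equivalently, β = 1 − P(S ≥ 8) = 771521517/1250000000.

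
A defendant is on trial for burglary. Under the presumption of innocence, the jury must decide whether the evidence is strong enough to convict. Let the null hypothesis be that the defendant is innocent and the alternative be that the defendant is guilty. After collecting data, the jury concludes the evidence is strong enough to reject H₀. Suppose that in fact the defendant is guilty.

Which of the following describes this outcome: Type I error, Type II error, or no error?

Neither — the decision is correct.

The test rejected a false H₀ — the decision matches the true state.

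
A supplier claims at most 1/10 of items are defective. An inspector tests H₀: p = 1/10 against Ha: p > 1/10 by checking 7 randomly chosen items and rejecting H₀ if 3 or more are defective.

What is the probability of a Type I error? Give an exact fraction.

α = P(reject H₀ | H₀ true) = P(S ≥ 3 | p = 1/10), S ~ Binomial(7, 1/10).
α = 1 − P(S ≤ 2) = 1 − 1948617/2000000 = 51383/2000000.

51383/2000000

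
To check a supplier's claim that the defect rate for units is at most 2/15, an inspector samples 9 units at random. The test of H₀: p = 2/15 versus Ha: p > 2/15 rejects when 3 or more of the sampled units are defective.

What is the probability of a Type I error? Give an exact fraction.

α = P(reject H₀ | H₀ true) = P(Y ≥ 3 | p = 2/15), Y ~ Binomial(9, 2/15).
α = 1 − P(Y ≤ 2) = 1 − 34323438799/38443359375 = 4119920576/38443359375.

4119920576/38443359375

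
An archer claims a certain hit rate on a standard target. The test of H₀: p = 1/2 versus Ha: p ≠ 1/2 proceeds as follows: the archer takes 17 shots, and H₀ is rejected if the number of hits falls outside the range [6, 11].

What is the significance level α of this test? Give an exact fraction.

α = P(K ≤ 5 or K ≥ 12 | p = 1/2), K ~ Binomial(17, 1/2).
The two tails are symmetric, so α = 2·(1 + 17 + 136 + 680 + 2380 + 6188)/2^17 = 18804/131072 = 4701/32768.

4701/32768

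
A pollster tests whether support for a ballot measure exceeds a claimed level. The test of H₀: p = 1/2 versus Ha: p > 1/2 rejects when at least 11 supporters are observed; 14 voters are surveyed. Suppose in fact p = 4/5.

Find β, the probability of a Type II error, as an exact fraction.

1842102761/6103515625

Under the alternative p = 4/5, S ~ Binomial(14, 4/5); β is the probability the test does not reject, P(S < 11).
Equivalently, β = 1 − P(S ≥ 11) = 1842102761/6103515625.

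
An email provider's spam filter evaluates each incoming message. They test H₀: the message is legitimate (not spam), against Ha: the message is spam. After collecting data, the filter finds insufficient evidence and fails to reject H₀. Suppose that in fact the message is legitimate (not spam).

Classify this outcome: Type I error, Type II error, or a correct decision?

The test retained a true H₀ — the decision matches the true state.

No error — this is a correct decision.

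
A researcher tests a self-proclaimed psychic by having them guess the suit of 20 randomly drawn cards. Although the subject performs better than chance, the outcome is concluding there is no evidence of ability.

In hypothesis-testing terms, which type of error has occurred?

Type II error

The null hypothesis here is that the subject is guessing at random (p = 1/4).
'Concluding there is no evidence of ability' corresponds to failing to reject H₀.
H₀ was not rejected but H₀ is false — a Type II error (false negative).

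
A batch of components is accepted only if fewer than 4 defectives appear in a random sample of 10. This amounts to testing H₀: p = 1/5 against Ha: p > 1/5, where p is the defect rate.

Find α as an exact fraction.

1180409/9765625

The significance level is the probability, assuming p = 1/5, of seeing 4 or more defectives in 10 draws.
Via the complement, α = 1 − Σ_{j=0}^{3} C(10,j)(1/5)^j(4/5)^{10-j} = 1180409/9765625.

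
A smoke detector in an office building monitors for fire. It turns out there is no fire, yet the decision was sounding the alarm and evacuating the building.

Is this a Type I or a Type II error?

Type I error

The null hypothesis here is that there is no fire.
'Sounding the alarm and evacuating the building' corresponds to rejecting H₀.
H₀ was rejected but H₀ is true — a Type I error (false positive).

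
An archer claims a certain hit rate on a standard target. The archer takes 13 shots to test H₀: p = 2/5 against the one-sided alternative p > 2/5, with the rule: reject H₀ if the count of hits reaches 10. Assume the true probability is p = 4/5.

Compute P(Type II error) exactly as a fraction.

β = P(fail to reject H₀ | Ha true) = P(X ≤ 9 | p = 4/5), X ~ Binomial(13, 4/5).
Equivalently, β = 1 − P(X ≥ 10) = 61688401/244140625.

61688401/244140625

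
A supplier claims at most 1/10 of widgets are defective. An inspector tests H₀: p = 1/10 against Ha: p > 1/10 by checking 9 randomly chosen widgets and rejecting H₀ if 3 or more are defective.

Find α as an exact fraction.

26486069/500000000

α = P(reject H₀ | H₀ true) = P(S ≥ 3 | p = 1/10), S ~ Binomial(9, 1/10).
Via the complement, α = 1 − Σ_{j=0}^{2} C(9,j)(1/10)^j(9/10)^{9-j} = 26486069/500000000.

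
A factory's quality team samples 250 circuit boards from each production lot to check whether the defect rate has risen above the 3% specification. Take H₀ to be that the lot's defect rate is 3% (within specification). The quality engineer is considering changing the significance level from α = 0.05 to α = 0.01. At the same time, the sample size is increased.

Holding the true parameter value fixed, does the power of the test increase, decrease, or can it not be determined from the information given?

The first change alone would make β increase; the second alone would make β decrease. Which effect dominates depends on the magnitudes, which are not given.
Since power = 1 − β, the effect on power is likewise indeterminate.

Cannot be determined from the information given.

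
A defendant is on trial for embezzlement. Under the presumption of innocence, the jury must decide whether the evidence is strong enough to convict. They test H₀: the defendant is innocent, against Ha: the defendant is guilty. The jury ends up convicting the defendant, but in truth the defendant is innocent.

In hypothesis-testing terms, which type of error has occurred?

Type I error

'Convicting the defendant' corresponds to rejecting H₀.
H₀ was rejected but H₀ is true — a Type I error (false positive).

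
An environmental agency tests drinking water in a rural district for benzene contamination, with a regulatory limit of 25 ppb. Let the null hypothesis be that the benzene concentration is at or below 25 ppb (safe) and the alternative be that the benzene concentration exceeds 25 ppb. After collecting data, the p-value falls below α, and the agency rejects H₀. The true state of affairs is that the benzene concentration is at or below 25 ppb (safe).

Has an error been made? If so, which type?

Type I error

H₀ was rejected, but H₀ is actually true.
Rejecting a true null hypothesis is a Type I error (false positive).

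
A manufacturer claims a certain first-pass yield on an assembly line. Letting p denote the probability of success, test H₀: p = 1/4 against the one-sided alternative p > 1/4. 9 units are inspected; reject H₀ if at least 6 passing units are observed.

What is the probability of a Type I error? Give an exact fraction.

The Type I error probability is α = P(S ≥ 6) computed under H₀, where S ~ Binomial(9, 1/4).
Adding the binomial terms for j = 6 through 9 with p = 1/4 yields 655/65536.

655/65536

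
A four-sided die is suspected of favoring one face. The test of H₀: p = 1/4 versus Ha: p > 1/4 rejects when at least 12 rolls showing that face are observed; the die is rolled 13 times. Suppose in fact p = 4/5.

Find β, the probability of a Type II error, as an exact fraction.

A Type II error is failing to reject when Ha holds: with p = 4/5, β = P(K ≤ 11).
Summing C(13,j)·(4/5)^j·(1/5)^{13-j} for j = 0..11 gives 935490453/1220703125.

935490453/1220703125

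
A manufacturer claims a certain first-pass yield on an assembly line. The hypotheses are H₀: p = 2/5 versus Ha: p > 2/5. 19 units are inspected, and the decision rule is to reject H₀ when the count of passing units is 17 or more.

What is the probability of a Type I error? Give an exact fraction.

The Type I error probability is α = P(S ≥ 17) computed under H₀, where S ~ Binomial(19, 2/5).
Summing C(19,j)(2/5)^j(3/5)^{19−j} for j = 17,…,19 gives 217186304/19073486328125.

217186304/19073486328125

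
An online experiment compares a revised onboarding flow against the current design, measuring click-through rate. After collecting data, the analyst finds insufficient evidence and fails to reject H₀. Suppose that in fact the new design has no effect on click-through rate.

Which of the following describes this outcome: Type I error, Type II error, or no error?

The conventional null hypothesis here is that the new design has no effect on click-through rate.
The test retained a true H₀ — the decision matches the true state.

Neither — the decision is correct.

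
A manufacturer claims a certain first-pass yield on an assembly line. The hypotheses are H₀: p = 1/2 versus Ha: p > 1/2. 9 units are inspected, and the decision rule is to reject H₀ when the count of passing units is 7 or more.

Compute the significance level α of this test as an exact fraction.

23/256

α = P(reject H₀ | H₀ true) = P(K ≥ 7 | p = 1/2), with K ~ Binomial(9, 1/2).
That's C(9,7) + C(9,8) + C(9,9) over 2^9, i.e. (36 + 9 + 1)/512 = 46/512 = 23/256.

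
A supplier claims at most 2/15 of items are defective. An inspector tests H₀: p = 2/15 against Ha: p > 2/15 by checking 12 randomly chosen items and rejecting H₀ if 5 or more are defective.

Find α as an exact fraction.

127817017088/8649755859375

α = P(reject H₀ | H₀ true) = P(S ≥ 5 | p = 2/15), S ~ Binomial(12, 2/15).
Computing the lower-tail complement: 1 − 8521938842287/8649755859375 = 127817017088/8649755859375.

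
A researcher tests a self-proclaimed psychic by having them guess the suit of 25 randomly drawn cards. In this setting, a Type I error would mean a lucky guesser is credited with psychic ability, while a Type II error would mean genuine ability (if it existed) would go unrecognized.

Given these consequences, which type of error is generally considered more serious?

The Type I consequence (a lucky guesser is credited with psychic ability) is more severe than the Type II consequence (genuine ability (if it existed) would go unrecognized).

Type I error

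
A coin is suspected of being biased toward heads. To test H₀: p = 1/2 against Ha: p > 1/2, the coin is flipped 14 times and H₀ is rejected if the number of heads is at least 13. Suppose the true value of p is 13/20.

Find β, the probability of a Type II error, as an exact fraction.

1604780863168259917/1638400000000000000

Under the alternative p = 13/20, Y ~ Binomial(14, 13/20); β is the probability the test does not reject, P(Y < 13).
Adding the binomial probabilities P(Y=0)+…+P(Y=12) at p = 13/20 gives 1604780863168259917/1638400000000000000.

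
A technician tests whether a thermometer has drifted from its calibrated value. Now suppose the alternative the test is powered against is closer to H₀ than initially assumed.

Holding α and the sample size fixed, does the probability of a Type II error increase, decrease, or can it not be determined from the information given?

A smaller departure from H₀ means the test statistic under Ha is distributed closer to where it would be under H₀; rejection becomes less likely.

It increases.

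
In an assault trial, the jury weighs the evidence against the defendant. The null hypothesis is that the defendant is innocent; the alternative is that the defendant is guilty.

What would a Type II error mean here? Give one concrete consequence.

A Type II error would mean concluding that the defendant is innocent (or at least failing to establish that the defendant is guilty) when in fact the defendant is guilty. Consequence: a guilty person goes free.

A Type II error is failing to reject H₀ when H₀ is false.
Here that means acquitting the defendant when actually the defendant is guilty.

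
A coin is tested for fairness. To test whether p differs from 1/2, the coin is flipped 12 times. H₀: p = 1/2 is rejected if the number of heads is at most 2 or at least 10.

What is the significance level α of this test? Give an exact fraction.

79/2048

Under H₀, S ~ Binomial(12, 1/2); α is the probability of landing in either tail, P(S ≤ 2) + P(S ≥ 10).
The two tails are symmetric, so α = 2·(1 + 12 + 66)/2^12 = 158/4096 = 79/2048.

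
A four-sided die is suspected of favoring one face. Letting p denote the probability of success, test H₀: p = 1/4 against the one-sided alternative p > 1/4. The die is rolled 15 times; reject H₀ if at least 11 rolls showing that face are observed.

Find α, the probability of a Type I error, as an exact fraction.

α = P(reject H₀ | H₀ true) = P(X ≥ 11 | p = 1/4), with X ~ Binomial(15, 1/4).
P(X ≥ 11) = Σ_{j=11}^{15} C(15,j)·(1/4)^j·(3/4)^{15-j} = 123841/1073741824.

123841/1073741824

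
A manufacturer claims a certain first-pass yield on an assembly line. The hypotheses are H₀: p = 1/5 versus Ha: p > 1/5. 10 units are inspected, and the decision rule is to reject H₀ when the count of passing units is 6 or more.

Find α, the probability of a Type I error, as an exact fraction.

62201/9765625

α = P(reject H₀ | H₀ true) = P(S ≥ 6 | p = 1/5), with S ~ Binomial(10, 1/5).
Summing C(10,j)(1/5)^j(4/5)^{10−j} for j = 6,…,10 gives 62201/9765625.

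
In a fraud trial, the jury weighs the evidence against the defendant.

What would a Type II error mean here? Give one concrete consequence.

With the conventional null hypothesis that the defendant is innocent:
A Type II error is failing to reject H₀ when H₀ is false.
Here that means acquitting the defendant when actually the defendant is guilty.

A Type II error would mean concluding that the defendant is innocent (or at least failing to establish that the defendant is guilty) when in fact the defendant is guilty. Consequence: a guilty person goes free.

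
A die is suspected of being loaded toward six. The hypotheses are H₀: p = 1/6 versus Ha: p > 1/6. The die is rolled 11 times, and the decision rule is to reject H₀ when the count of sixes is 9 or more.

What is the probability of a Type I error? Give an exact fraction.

53/13436928

α = P(reject H₀ | H₀ true) = P(Y ≥ 9 | p = 1/6), with Y ~ Binomial(11, 1/6).
Adding the binomial terms for j = 9 through 11 with p = 1/6 yields 53/13436928.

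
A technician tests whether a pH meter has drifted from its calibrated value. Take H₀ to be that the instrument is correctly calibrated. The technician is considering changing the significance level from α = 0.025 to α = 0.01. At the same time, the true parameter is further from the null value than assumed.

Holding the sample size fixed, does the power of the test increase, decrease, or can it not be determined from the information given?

The first change alone would make β increase; the second alone would make β decrease. Which effect dominates depends on the magnitudes, which are not given.
Since power = 1 − β, the effect on power is likewise indeterminate.

Cannot be determined from the information given.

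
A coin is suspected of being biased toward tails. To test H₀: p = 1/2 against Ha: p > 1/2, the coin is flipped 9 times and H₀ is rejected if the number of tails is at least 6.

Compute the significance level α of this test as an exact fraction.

65/256

Under H₀, K ~ Binomial(9, 1/2), and α = P(K ≥ 6).
Summing the upper tail: (84 + 36 + 9 + 1) / 2^9 = 130/512 = 65/256.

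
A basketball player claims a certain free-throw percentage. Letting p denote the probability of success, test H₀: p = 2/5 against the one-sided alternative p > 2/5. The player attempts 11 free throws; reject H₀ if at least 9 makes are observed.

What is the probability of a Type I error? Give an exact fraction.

The Type I error probability is α = P(Y ≥ 9) computed under H₀, where Y ~ Binomial(11, 2/5).
Summing C(11,j)(2/5)^j(3/5)^{11−j} for j = 9,…,11 gives 57856/9765625.

57856/9765625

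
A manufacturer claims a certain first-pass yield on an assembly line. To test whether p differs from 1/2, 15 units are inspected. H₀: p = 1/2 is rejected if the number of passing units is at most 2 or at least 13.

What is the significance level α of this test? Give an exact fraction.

121/16384

Under H₀, X ~ Binomial(15, 1/2); α is the probability of landing in either tail, P(X ≤ 2) + P(X ≥ 13).
Each tail has probability (1 + 15 + 105)/32768; doubling gives α = 242/32768 = 121/16384.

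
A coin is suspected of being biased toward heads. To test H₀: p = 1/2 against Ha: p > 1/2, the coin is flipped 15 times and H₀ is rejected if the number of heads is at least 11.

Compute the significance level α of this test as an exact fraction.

1941/32768

Under H₀, S ~ Binomial(15, 1/2), and α = P(S ≥ 11).
P(S ≥ 11) = [C(15,11) + C(15,12) + C(15,13) + C(15,14) + C(15,15)] / 2^15 = (1365 + 455 + 105 + 15 + 1) / 32768 = 1941/32768.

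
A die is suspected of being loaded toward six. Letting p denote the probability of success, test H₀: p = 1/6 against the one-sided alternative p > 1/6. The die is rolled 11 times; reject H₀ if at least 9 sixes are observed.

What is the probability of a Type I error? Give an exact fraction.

Under H₀, S ~ Binomial(11, 1/6), and α = P(S ≥ 9).
P(S ≥ 9) = Σ_{j=9}^{11} C(11,j)·(1/6)^j·(5/6)^{11-j} = 53/13436928.

53/13436928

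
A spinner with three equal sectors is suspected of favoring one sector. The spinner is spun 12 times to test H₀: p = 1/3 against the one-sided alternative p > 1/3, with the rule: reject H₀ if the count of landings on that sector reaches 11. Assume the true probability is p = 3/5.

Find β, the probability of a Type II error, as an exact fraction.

239357656/244140625

β = P(fail to reject H₀ | Ha true) = P(K ≤ 10 | p = 3/5), K ~ Binomial(12, 3/5).
Adding the binomial probabilities P(K=0)+…+P(K=10) at p = 3/5 gives 239357656/244140625.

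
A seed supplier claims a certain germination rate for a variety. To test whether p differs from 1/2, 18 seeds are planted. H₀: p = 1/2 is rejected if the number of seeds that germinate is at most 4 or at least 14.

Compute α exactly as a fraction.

α = P(X ≤ 4 or X ≥ 14 | p = 1/2), X ~ Binomial(18, 1/2).
The two tails are symmetric, so α = 2·(1 + 18 + 153 + 816 + 3060)/2^18 = 8096/262144 = 253/8192.

253/8192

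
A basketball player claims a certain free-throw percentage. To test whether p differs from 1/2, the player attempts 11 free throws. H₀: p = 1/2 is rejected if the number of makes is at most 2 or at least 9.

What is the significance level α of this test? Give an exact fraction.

The significance level is the null-hypothesis probability of the rejection region {≤2} ∪ {≥9}.
The two tails are symmetric, so α = 2·(1 + 11 + 55)/2^11 = 134/2048 = 67/1024.

67/1024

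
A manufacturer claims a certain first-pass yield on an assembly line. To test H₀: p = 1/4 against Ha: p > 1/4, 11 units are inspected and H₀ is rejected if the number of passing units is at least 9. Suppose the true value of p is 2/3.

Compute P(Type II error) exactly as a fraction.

A Type II error is failing to reject when Ha holds: with p = 2/3, β = P(K ≤ 8).
Equivalently, β = 1 − P(K ≥ 9) = 1675/2187.

1675/2187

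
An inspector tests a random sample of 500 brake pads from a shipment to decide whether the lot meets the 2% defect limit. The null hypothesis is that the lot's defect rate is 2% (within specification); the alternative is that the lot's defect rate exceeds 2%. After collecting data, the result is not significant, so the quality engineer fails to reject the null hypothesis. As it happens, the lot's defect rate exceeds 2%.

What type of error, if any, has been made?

H₀ was not rejected, but H₀ is actually false.
Failing to reject a false null hypothesis is a Type II error (false negative).

Type II error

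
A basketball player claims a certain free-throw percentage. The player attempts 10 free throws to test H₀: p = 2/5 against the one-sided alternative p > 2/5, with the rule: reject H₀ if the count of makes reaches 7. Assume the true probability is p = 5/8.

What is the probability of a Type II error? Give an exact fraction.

148513581/268435456

A Type II error is failing to reject when Ha holds: with p = 5/8, β = P(X ≤ 6).
Adding the binomial probabilities P(X=0)+…+P(X=6) at p = 5/8 gives 148513581/268435456.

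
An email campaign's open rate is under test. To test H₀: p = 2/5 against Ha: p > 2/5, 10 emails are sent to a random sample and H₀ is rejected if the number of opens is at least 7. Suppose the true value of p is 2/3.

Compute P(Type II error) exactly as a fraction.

β = P(fail to reject H₀ | Ha true) = P(Y ≤ 6 | p = 2/3), Y ~ Binomial(10, 2/3).
Summing C(10,j)·(2/3)^j·(1/3)^{10-j} for j = 0..6 gives 8675/19683.

8675/19683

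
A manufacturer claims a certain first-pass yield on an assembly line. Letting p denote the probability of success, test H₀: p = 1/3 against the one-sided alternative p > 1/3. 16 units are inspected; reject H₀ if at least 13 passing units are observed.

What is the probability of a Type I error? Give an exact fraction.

The Type I error probability is α = P(X ≥ 13) computed under H₀, where X ~ Binomial(16, 1/3).
P(X ≥ 13) = Σ_{j=13}^{16} C(16,j)·(1/3)^j·(2/3)^{16-j} = 4993/43046721.

4993/43046721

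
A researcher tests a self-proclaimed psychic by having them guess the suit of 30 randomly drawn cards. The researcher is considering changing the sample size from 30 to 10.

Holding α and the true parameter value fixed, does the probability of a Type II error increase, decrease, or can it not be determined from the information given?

A smaller sample increases the standard error, so the sampling distributions under H₀ and Ha overlap more.

It increases.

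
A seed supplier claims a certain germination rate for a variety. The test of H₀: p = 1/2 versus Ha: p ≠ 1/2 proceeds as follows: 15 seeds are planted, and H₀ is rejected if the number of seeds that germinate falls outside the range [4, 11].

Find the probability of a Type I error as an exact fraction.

Under H₀, Y ~ Binomial(15, 1/2); α is the probability of landing in either tail, P(Y ≤ 3) + P(Y ≥ 12).
By symmetry, α = 2·P(Y ≤ 3) = 2·(1 + 15 + 105 + 455)/32768 = 1152/32768 = 9/256.

9/256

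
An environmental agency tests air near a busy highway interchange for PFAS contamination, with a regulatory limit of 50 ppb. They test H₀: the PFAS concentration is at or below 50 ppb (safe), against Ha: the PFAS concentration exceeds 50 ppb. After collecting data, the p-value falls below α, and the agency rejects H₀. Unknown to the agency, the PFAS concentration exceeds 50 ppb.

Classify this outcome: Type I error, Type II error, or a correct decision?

Neither — the decision is correct.

The test rejected a false H₀ — the decision matches the true state.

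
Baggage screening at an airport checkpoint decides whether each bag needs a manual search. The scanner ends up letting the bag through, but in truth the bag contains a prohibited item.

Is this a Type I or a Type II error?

The null hypothesis here is that the bag contains no prohibited items.
'Letting the bag through' corresponds to failing to reject H₀.
H₀ was not rejected but H₀ is false — a Type II error (false negative).

Type II error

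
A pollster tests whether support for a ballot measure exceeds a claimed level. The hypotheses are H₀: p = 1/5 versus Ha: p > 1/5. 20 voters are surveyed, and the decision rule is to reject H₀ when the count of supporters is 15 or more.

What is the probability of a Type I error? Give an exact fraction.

The Type I error probability is α = P(X ≥ 15) computed under H₀, where X ~ Binomial(20, 1/5).
P(X ≥ 15) = Σ_{j=15}^{20} C(20,j)·(1/5)^j·(4/5)^{20-j} = 17192497/95367431640625.

17192497/95367431640625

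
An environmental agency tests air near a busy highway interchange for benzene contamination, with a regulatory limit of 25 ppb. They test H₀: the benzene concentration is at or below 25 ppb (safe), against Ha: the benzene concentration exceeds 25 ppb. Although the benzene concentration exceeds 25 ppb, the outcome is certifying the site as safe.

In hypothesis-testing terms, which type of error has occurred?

Type II error

'Certifying the site as safe' corresponds to failing to reject H₀.
H₀ was not rejected but H₀ is false — a Type II error (false negative).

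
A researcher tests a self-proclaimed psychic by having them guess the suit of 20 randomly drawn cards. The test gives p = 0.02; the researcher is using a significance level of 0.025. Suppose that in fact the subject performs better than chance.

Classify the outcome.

No error — this is a correct decision.

The conventional null hypothesis is that the subject is guessing at random (p = 1/4).
Since p = 0.02 < α = 0.025, H₀ is rejected.
H₀ is false (actually the subject performs better than chance).
The decision matches the true state — no error.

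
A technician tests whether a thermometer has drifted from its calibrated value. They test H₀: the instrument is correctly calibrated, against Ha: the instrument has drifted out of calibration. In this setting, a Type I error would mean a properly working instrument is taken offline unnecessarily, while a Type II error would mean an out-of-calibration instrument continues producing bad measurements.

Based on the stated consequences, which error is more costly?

Type II error

The Type II consequence (an out-of-calibration instrument continues producing bad measurements) is more severe than the Type I consequence (a properly working instrument is taken offline unnecessarily).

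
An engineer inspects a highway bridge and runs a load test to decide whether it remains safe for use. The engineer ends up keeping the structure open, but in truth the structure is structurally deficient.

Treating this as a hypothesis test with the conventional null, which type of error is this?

Type II error

The null hypothesis here is that the structure meets the required load capacity (safe).
'Keeping the structure open' corresponds to failing to reject H₀.
H₀ was not rejected but H₀ is false — a Type II error (false negative).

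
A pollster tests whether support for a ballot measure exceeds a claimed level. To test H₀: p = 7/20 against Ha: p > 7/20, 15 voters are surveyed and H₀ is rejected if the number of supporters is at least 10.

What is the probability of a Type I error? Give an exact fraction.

Under H₀, K ~ Binomial(15, 7/20), and α = P(K ≥ 10).
Adding the binomial terms for j = 10 through 15 with p = 7/20 yields 203869009270562307/16384000000000000000.

203869009270562307/16384000000000000000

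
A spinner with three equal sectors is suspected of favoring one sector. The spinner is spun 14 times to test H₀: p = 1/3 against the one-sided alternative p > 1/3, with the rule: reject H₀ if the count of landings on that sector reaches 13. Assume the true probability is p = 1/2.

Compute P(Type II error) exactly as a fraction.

A Type II error is failing to reject when Ha holds: with p = 1/2, β = P(X ≤ 12).
Adding the binomial probabilities P(X=0)+…+P(X=12) at p = 1/2 gives 16369/16384.

16369/16384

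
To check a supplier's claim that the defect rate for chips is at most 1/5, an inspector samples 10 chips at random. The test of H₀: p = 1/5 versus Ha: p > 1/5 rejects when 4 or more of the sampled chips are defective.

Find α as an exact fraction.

1180409/9765625

The significance level is the probability, assuming p = 1/5, of seeing 4 or more defectives in 10 draws.
Via the complement, α = 1 − Σ_{j=0}^{3} C(10,j)(1/5)^j(4/5)^{10-j} = 1180409/9765625.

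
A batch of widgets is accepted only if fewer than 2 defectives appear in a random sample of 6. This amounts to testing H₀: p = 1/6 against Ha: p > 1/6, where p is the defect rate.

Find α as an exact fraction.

12281/46656

Under H₀, X ~ Binomial(6, 1/6); the Type I error rate is P(X ≥ 2).
α = 1 − P(X ≤ 1) = 1 − 34375/46656 = 12281/46656.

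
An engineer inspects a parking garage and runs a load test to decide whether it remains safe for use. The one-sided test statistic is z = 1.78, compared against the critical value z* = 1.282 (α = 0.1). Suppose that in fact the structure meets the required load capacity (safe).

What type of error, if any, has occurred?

Type I error

The conventional null hypothesis is that the structure meets the required load capacity (safe).
Since z = 1.78 > z* = 1.282, H₀ is rejected.
H₀ is true (actually the structure meets the required load capacity (safe)).
Rejecting a true H₀ is a Type I error.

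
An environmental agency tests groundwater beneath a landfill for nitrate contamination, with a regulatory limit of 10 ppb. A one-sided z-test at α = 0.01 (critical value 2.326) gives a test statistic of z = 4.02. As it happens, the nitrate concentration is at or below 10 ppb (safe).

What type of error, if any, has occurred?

The conventional null hypothesis is that the nitrate concentration is at or below 10 ppb (safe).
Since z = 4.02 > z* = 2.326, H₀ is rejected.
H₀ is true (actually the nitrate concentration is at or below 10 ppb (safe)).
Rejecting a true H₀ is a Type I error.

Type I error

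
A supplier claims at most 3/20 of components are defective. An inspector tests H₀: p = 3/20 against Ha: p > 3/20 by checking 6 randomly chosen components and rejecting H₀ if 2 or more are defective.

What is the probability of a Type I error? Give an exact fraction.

2861001/12800000

The significance level is the probability, assuming p = 3/20, of seeing 2 or more defectives in 6 draws.
α = 1 − P(K ≤ 1) = 1 − 9938999/12800000 = 2861001/12800000.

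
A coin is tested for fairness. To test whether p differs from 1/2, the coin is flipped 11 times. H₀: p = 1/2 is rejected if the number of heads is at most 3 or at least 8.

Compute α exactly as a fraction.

29/128

The significance level is the null-hypothesis probability of the rejection region {≤3} ∪ {≥8}.
The two tails are symmetric, so α = 2·(1 + 11 + 55 + 165)/2^11 = 464/2048 = 29/128.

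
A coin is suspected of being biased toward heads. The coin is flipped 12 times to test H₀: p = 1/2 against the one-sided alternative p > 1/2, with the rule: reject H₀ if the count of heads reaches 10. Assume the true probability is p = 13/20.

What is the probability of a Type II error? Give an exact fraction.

β = P(fail to reject H₀ | Ha true) = P(S ≤ 9 | p = 13/20), S ~ Binomial(12, 13/20).
Adding the binomial probabilities P(S=0)+…+P(S=9) at p = 13/20 gives 695265215827749/819200000000000.

695265215827749/819200000000000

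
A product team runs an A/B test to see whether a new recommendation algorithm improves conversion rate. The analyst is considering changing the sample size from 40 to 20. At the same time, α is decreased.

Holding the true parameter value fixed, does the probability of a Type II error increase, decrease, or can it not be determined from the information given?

It increases.

With less data the test statistic is noisier; under Ha, more outcomes land inside the acceptance region. A smaller α moves the rejection region further into the tail. With the alternative true, more outcomes now fall outside the rejection region, so failing to reject becomes more likely. Both changes push β in the same direction.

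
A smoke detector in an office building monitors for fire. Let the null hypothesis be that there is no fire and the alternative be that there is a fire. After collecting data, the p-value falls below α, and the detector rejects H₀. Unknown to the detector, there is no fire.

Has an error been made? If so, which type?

H₀ was rejected, but H₀ is actually true.
Rejecting a true null hypothesis is a Type I error (false positive).

Type I error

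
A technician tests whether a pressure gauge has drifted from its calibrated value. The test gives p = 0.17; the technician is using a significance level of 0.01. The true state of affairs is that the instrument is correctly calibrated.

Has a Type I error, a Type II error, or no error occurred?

The conventional null hypothesis is that the instrument is correctly calibrated.
Since p = 0.17 ≥ α = 0.01, H₀ is not rejected.
H₀ is true (actually the instrument is correctly calibrated).
The decision matches the true state — no error.

Neither — the decision is correct.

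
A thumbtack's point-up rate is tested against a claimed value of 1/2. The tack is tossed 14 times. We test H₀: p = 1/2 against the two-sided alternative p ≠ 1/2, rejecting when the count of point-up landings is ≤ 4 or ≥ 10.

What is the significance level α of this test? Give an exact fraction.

1471/8192

The significance level is the null-hypothesis probability of the rejection region {≤4} ∪ {≥10}.
Each tail has probability (1 + 14 + 91 + 364 + 1001)/16384; doubling gives α = 2942/16384 = 1471/8192.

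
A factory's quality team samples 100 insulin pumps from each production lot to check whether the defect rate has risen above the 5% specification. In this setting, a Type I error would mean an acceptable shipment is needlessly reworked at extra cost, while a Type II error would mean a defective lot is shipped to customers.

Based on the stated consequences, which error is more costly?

Type II error

The Type II consequence (a defective lot is shipped to customers) is more severe than the Type I consequence (an acceptable shipment is needlessly reworked at extra cost).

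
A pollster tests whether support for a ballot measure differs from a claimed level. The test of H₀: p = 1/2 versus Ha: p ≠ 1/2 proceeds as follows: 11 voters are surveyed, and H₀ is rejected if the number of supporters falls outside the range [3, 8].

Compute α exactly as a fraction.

67/1024

Under H₀, S ~ Binomial(11, 1/2); α is the probability of landing in either tail, P(S ≤ 2) + P(S ≥ 9).
The two tails are symmetric, so α = 2·(1 + 11 + 55)/2^11 = 134/2048 = 67/1024.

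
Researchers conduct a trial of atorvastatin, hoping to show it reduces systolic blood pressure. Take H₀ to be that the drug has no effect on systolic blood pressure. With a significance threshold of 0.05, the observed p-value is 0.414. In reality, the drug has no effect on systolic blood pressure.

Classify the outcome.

Since p = 0.414 ≥ α = 0.05, H₀ is not rejected.
H₀ is true (actually the drug has no effect on systolic blood pressure).
The decision matches the true state — no error.

No error (correct decision).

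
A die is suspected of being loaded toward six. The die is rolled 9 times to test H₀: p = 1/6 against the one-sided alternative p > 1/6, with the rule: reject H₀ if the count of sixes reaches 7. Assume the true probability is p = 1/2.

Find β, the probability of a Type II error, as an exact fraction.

233/256

Under the alternative p = 1/2, X ~ Binomial(9, 1/2); β is the probability the test does not reject, P(X < 7).
Equivalently, β = 1 − P(X ≥ 7) = 233/256.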